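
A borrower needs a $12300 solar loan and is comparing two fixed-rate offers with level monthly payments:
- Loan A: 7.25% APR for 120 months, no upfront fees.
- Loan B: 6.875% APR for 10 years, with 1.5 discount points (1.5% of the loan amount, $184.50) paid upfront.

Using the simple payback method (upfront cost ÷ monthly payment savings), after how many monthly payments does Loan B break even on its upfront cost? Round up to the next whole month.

78 months

Loan A: at 7.25% the monthly rate is 0.0060417, so the payment is 12,300 × 0.0060417 / (1 − 1.0060417^−120) = $144.40.
Loan B: monthly rate = 6.875%/12 = 0.0057292; payment = 12,300 × 0.0057292 / (1 − (1+0.0057292)^−120) = $142.02.
Monthly savings = $144.40 − $142.02 = $2.38.
Break-even = $184.50 / $2.38 = 77.52 → 78 months.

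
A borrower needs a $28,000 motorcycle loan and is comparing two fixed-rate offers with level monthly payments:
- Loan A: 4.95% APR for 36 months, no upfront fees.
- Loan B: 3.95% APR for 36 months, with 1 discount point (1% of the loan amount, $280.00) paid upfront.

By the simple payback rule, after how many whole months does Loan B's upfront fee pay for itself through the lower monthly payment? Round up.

23 months

Loan A: monthly rate = 4.95%/12 = 0.0041250; payment = 28,000 × 0.0041250 / (1 − (1+0.0041250)^−36) = $838.56.
Loan B: at 3.95% the monthly rate is 0.0032917, so the payment is 28,000 × 0.0032917 / (1 − 1.0032917^−36) = $826.05.
Monthly savings = $838.56 − $826.05 = $12.51.
Break-even = $280.00 / $12.51 = 22.38 → 23 months.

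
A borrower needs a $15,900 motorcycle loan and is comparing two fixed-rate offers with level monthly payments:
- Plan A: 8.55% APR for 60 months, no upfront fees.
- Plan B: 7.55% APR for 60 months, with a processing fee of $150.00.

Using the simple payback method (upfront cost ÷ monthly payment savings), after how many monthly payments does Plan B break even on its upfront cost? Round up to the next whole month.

20 months

Plan A: monthly rate = 8.55%/12 = 0.0071250; payment = 15,900 × 0.0071250 / (1 − (1+0.0071250)^−60) = $326.60.
Plan B: monthly rate = 7.55%/12 = 0.0062917; payment = 15,900 × 0.0062917 / (1 − (1+0.0062917)^−60) = $318.98.
Monthly savings = $326.60 − $318.98 = $7.62.
Break-even = $150.00 / $7.62 = 19.69 → 20 months.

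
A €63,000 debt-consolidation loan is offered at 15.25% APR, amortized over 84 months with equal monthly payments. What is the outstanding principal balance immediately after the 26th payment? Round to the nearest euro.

With monthly rate i = 15.25%/12 = 0.0127083, the balance after k of n payments is P · [(1+i)^n − (1+i)^k] / [(1+i)^n − 1].
(1+0.0127083)^84 = 2.88860548 and (1+0.0127083)^26 = 1.38865377, so the balance is 63,000 × (2.88860548 − 1.38865377) / (2.88860548 − 1) = €50,035.31.

€50,035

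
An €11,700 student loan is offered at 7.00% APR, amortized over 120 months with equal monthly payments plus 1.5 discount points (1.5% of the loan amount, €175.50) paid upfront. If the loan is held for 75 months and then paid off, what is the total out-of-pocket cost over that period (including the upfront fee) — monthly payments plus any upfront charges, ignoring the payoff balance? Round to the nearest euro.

€10,364

Monthly rate = 7%/12 = 0.0058333; payment = 11,700 × 0.0058333 / (1 − (1+0.0058333)^−120) = €135.85.
Total outlay = 75 × €135.85 + €175.50 = €10,364.25.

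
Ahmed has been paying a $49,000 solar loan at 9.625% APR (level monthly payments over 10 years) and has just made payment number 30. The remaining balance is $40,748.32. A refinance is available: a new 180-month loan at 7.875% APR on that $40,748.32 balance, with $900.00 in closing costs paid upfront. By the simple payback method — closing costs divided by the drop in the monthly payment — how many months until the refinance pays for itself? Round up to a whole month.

4 months

Current payment = 49,000 × 9.625%/12 / (1 − (1+0.0080208)^−120) = $637.41.
Refinanced payment = 40,748.32 × 0.0065625 / (1 − (1+0.0065625)^−180) = $386.48.
Monthly savings = $637.41 − $386.48 = $250.93.
Break-even = $900.00 / $250.93 = 3.59 → 4 months.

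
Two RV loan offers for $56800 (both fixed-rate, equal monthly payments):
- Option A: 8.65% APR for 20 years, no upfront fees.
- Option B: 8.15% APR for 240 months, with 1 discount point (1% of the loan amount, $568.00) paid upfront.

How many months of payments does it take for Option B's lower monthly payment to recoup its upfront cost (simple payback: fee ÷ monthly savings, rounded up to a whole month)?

32 months

Option A: monthly rate = 8.65%/12 = 0.0072083; payment = 56,800 × 0.0072083 / (1 − (1+0.0072083)^−240) = $498.33.
Option B: at 8.15% the monthly rate is 0.0067917, so the payment is 56,800 × 0.0067917 / (1 − 1.0067917^−240) = $480.41.
Monthly savings = $498.33 − $480.41 = $17.92.
Break-even = $568.00 / $17.92 = 31.70 → 32 months.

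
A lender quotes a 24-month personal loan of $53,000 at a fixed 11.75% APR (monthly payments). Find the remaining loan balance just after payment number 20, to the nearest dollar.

$9,716

With monthly rate i = 11.75%/12 = 0.0097917, the balance after k of n payments is P · [(1+i)^n − (1+i)^k] / [(1+i)^n − 1].
(1+0.0097917)^24 = 1.26346372 and (1+0.0097917)^20 = 1.21516610, so the balance is 53,000 × (1.26346372 − 1.21516610) / (1.26346372 − 1) = $9,715.85.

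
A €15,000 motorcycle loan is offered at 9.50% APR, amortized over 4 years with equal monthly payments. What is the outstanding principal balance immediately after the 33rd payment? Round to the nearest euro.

€5,310

With monthly rate i = 9.5%/12 = 0.0079167, the balance after k of n payments is P · [(1+i)^n − (1+i)^k] / [(1+i)^n − 1].
(1+0.0079167)^48 = 1.46009825 and (1+0.0079167)^33 = 1.29721714, so the balance is 15,000 × (1.46009825 − 1.29721714) / (1.46009825 − 1) = €5,310.21.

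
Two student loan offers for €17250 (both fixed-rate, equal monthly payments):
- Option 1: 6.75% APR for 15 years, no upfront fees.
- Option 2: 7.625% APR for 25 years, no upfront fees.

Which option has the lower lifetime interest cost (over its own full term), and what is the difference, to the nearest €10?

Option 1: at 6.75% the monthly rate is 0.0056250, so the payment is 17,250 × 0.0056250 / (1 − 1.0056250^−180) = €152.65.
Total interest on Option 1 = 180 × €152.65 − €17,250 = €10,227.00.
Option 2: monthly rate = 7.625%/12 = 0.0063542; payment = 17,250 × 0.0063542 / (1 − (1+0.0063542)^−300) = €128.88.
Total interest on Option 2 = 300 × €128.88 − €17,250 = €21,414.00.
Option 1 is lower by €11,187.00.

Option 1 by €11,190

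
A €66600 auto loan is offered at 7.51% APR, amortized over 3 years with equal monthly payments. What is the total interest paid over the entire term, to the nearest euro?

At 7.51% the monthly rate is 0.0062583, so the payment is 66,600 × 0.0062583 / (1 − 1.0062583^−36) = €2,071.98.
Total paid = 36 × €2,071.98 = €74,591.28; interest = €74,591.28 − €66,600 = €7,991.28.

€7,991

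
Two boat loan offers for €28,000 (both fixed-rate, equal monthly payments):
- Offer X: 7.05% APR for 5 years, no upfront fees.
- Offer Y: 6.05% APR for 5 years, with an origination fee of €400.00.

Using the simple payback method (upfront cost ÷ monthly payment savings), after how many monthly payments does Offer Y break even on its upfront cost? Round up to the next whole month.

31 months

Offer X: monthly rate = 7.05%/12 = 0.0058750; payment = 28,000 × 0.0058750 / (1 − (1+0.0058750)^−60) = €555.09.
Offer Y: monthly rate = 6.05%/12 = 0.0050417; payment = 28,000 × 0.0050417 / (1 − (1+0.0050417)^−60) = €541.97.
Monthly savings = €555.09 − €541.97 = €13.12.
Break-even = €400.00 / €13.12 = 30.49 → 31 months.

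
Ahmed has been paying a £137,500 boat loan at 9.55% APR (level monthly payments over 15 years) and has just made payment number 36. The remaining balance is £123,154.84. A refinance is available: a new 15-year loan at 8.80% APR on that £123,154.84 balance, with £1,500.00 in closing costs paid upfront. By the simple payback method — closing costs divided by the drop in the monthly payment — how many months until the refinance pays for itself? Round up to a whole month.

8 months

Current payment = 137,500 × 9.55%/12 / (1 − (1+0.0079583)^−180) = £1,439.96.
Refinanced payment = 123,154.84 × 0.0073333 / (1 − (1+0.0073333)^−180) = £1,234.51.
Monthly savings = £1,439.96 − £1,234.51 = £205.45.
Break-even = £1,500.00 / £205.45 = 7.30 → 8 months.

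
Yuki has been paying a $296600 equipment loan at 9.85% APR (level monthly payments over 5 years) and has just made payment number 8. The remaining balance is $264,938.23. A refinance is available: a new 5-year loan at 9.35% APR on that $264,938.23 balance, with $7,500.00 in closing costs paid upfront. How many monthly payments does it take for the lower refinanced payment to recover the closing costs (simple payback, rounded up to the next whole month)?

11 months

Current payment = 296,600 × 9.85%/12 / (1 − (1+0.0082083)^−60) = $6,280.00.
Refinanced payment = 264,938.23 × 0.0077917 / (1 − (1+0.0077917)^−60) = $5,544.80.
Monthly savings = $6,280.00 − $5,544.80 = $735.20.
Break-even = $7,500.00 / $735.20 = 10.20 → 11 months.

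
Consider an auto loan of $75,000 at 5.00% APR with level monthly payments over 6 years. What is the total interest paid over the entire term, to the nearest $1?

At 5.00% the monthly rate is 0.0041667, so the payment is 75,000 × 0.0041667 / (1 − 1.0041667^−72) = $1,207.87.
Total paid = 72 × $1,207.87 = $86,966.64; interest = $86,966.64 − $75,000 = $11,966.64.

$11,967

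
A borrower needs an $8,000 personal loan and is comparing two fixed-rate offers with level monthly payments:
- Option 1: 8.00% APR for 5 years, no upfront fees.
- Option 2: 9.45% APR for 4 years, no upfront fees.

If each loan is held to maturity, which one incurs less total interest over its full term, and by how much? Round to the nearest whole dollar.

Option 1: at 8.00% the monthly rate is 0.0066667, so the payment is 8,000 × 0.0066667 / (1 − 1.0066667^−60) = $162.21.
Total interest on Option 1 = 60 × $162.21 − $8,000 = $1,732.60.
Option 2: monthly rate = 9.45%/12 = 0.0078750; payment = 8,000 × 0.0078750 / (1 − (1+0.0078750)^−48) = $200.79.
Total interest on Option 2 = 48 × $200.79 − $8,000 = $1,637.92.
Option 2 is lower by $94.68.

Option 2 by $95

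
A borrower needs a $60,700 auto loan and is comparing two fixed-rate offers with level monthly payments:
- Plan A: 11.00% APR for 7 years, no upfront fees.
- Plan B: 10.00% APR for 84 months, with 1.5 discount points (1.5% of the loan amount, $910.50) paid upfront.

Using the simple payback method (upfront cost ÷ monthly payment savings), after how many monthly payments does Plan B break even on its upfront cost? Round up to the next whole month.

Plan A: at 11.00% the monthly rate is 0.0091667, so the payment is 60,700 × 0.0091667 / (1 − 1.0091667^−84) = $1,039.33.
Plan B: monthly rate = 10%/12 = 0.0083333; payment = 60,700 × 0.0083333 / (1 − (1+0.0083333)^−84) = $1,007.69.
Monthly savings = $1,039.33 − $1,007.69 = $31.64.
Break-even = $910.50 / $31.64 = 28.78 → 29 months.

29 months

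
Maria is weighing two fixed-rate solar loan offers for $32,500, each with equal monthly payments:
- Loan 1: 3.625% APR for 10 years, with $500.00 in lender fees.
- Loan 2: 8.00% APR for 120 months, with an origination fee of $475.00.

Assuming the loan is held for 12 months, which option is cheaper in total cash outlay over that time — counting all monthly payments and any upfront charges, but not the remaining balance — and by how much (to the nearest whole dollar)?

Loan 1 by $827

Loan 1: monthly rate = 3.625%/12 = 0.0030208; payment = 32,500 × 0.0030208 / (1 − (1+0.0030208)^−120) = $323.29.
Loan 2: monthly rate = 8%/12 = 0.0066667; payment = 32,500 × 0.0066667 / (1 − (1+0.0066667)^−120) = $394.31.
Over 12 months: Loan 1 costs 12 × $323.29 + $500.00 = $4,379.48; Loan 2 costs 12 × $394.31 + $475.00 = $5,206.72.
Loan 1 is cheaper by $5,206.72 − $4,379.48 = $827.24.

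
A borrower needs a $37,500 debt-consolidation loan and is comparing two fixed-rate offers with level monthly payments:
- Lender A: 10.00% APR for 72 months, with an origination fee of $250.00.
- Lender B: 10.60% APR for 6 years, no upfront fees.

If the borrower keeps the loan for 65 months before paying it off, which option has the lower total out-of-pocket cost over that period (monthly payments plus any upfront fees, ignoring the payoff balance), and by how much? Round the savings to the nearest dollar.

Lender A by $491

Lender A: monthly rate = 10%/12 = 0.0083333; payment = 37,500 × 0.0083333 / (1 − (1+0.0083333)^−72) = $694.72.
Lender B: monthly rate = 10.6%/12 = 0.0088333; payment = 37,500 × 0.0088333 / (1 − (1+0.0088333)^−72) = $706.12.
Over 65 months: Lender A costs 65 × $694.72 + $250.00 = $45,406.80; Lender B costs 65 × $706.12 = $45,897.80.
Lender A is cheaper by $45,897.80 − $45,406.80 = $491.00.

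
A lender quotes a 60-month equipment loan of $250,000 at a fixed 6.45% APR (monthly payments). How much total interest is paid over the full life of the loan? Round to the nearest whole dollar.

Monthly rate = 6.45%/12 = 0.0053750; payment = 250,000 × 0.0053750 / (1 − (1+0.0053750)^−60) = $4,885.68.
Total paid = 60 × $4,885.68 = $293,140.80; interest = $293,140.80 − $250,000 = $43,140.80.

$43,141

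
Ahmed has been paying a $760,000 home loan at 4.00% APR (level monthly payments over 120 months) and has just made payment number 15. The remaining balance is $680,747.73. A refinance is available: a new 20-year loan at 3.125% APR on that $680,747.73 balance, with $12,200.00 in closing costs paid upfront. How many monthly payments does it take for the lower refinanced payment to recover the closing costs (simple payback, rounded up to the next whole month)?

Current payment = 760,000 × 4%/12 / (1 − (1+0.0033333)^−120) = $7,694.63.
Refinanced payment = 680,747.73 × 0.0026042 / (1 − (1+0.0026042)^−240) = $3,818.15.
Monthly savings = $7,694.63 − $3,818.15 = $3,876.48.
Break-even = $12,200.00 / $3,876.48 = 3.15 → 4 months.

4 months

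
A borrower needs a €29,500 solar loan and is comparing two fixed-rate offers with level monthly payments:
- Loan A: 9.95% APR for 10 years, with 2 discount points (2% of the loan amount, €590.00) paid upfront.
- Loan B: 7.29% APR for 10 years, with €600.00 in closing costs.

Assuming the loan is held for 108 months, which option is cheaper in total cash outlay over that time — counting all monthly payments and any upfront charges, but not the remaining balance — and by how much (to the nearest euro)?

Loan A: monthly rate = 9.95%/12 = 0.0082917; payment = 29,500 × 0.0082917 / (1 − (1+0.0082917)^−120) = €389.03.
Loan B: at 7.29% the monthly rate is 0.0060750, so the payment is 29,500 × 0.0060750 / (1 − 1.0060750^−120) = €346.95.
Over 108 months: Loan A costs 108 × €389.03 + €590.00 = €42,605.24; Loan B costs 108 × €346.95 + €600.00 = €38,070.60.
Loan B is cheaper by €42,605.24 − €38,070.60 = €4,534.64.

Loan B by €4,535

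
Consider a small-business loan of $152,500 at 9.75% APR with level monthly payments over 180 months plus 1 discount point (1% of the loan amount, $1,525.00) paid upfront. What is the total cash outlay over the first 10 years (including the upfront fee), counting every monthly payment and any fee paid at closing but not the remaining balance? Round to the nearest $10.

At 9.75% the monthly rate is 0.0081250, so the payment is 152,500 × 0.0081250 / (1 − 1.0081250^−180) = $1,615.53.
Total outlay = 120 × $1,615.53 + $1,525.00 = $195,388.60.

$195,390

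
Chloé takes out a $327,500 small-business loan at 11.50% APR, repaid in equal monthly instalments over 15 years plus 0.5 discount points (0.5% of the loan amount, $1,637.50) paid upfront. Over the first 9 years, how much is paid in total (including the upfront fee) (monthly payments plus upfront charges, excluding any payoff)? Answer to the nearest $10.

At 11.50% the monthly rate is 0.0095833, so the payment is 327,500 × 0.0095833 / (1 − 1.0095833^−180) = $3,825.82.
Total outlay = 108 × $3,825.82 + $1,637.50 = $414,826.06.

$414,830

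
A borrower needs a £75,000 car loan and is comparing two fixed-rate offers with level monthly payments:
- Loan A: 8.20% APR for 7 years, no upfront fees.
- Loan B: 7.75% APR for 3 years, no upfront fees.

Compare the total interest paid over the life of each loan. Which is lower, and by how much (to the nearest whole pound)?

Loan A: monthly rate = 8.2%/12 = 0.0068333; payment = 75,000 × 0.0068333 / (1 − (1+0.0068333)^−84) = £1,176.45.
Total interest on Loan A = 84 × £1,176.45 − £75,000 = £23,821.80.
Loan B: at 7.75% the monthly rate is 0.0064583, so the payment is 75,000 × 0.0064583 / (1 − 1.0064583^−36) = £2,341.59.
Total interest on Loan B = 36 × £2,341.59 − £75,000 = £9,297.24.
Loan B is lower by £14,524.56.

Loan B by £14,525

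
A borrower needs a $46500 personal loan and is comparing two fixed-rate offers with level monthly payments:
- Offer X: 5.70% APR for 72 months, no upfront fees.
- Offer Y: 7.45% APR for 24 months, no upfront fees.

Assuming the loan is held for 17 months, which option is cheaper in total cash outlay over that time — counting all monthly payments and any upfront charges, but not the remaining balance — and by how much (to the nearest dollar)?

Offer X: monthly rate = 5.7%/12 = 0.0047500; payment = 46,500 × 0.0047500 / (1 − (1+0.0047500)^−72) = $764.07.
Offer Y: monthly rate = 7.45%/12 = 0.0062083; payment = 46,500 × 0.0062083 / (1 − (1+0.0062083)^−24) = $2,091.42.
Over 17 months: Offer X costs 17 × $764.07 = $12,989.19; Offer Y costs 17 × $2,091.42 = $35,554.14.
Offer X is cheaper by $35,554.14 − $12,989.19 = $22,564.95.

Offer X by $22,565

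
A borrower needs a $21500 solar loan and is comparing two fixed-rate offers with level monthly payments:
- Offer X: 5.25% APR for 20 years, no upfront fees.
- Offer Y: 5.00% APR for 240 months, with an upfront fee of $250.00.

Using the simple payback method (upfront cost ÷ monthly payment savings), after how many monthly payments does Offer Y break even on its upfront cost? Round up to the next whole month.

84 months

Offer X: at 5.25% the monthly rate is 0.0043750, so the payment is 21,500 × 0.0043750 / (1 − 1.0043750^−240) = $144.88.
Offer Y: at 5.00% the monthly rate is 0.0041667, so the payment is 21,500 × 0.0041667 / (1 − 1.0041667^−240) = $141.89.
Monthly savings = $144.88 − $141.89 = $2.99.
Break-even = $250.00 / $2.99 = 83.61 → 84 months.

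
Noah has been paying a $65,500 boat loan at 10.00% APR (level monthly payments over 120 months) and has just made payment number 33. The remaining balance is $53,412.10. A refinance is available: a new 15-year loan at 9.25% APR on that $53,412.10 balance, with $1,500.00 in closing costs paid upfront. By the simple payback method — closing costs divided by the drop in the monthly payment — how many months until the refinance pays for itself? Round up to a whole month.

Current payment = 65,500 × 10%/12 / (1 − (1+0.0083333)^−120) = $865.59.
Refinanced payment = 53,412.10 × 0.0077083 / (1 − (1+0.0077083)^−180) = $549.71.
Monthly savings = $865.59 − $549.71 = $315.88.
Break-even = $1,500.00 / $315.88 = 4.75 → 5 months.

5 months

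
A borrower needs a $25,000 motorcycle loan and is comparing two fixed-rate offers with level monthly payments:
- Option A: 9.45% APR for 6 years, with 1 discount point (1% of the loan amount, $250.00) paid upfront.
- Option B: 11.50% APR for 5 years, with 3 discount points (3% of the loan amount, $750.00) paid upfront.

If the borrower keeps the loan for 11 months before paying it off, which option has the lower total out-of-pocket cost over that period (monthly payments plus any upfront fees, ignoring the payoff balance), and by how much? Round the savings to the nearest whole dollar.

Option A by $1,529

Option A: at 9.45% the monthly rate is 0.0078750, so the payment is 25,000 × 0.0078750 / (1 − 1.0078750^−72) = $456.24.
Option B: monthly rate = 11.5%/12 = 0.0095833; payment = 25,000 × 0.0095833 / (1 − (1+0.0095833)^−60) = $549.82.
Over 11 months: Option A costs 11 × $456.24 + $250.00 = $5,268.64; Option B costs 11 × $549.82 + $750.00 = $6,798.02.
Option A is cheaper by $6,798.02 − $5,268.64 = $1,529.38.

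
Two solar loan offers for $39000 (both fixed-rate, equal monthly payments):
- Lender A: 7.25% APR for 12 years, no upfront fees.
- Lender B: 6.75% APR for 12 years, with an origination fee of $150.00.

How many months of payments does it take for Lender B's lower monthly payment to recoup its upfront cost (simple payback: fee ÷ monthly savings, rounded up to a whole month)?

15 months

Lender A: monthly rate = 7.25%/12 = 0.0060417; payment = 39,000 × 0.0060417 / (1 − (1+0.0060417)^−144) = $406.28.
Lender B: monthly rate = 6.75%/12 = 0.0056250; payment = 39,000 × 0.0056250 / (1 − (1+0.0056250)^−144) = $395.89.
Monthly savings = $406.28 − $395.89 = $10.39.
Break-even = $150.00 / $10.39 = 14.44 → 15 months.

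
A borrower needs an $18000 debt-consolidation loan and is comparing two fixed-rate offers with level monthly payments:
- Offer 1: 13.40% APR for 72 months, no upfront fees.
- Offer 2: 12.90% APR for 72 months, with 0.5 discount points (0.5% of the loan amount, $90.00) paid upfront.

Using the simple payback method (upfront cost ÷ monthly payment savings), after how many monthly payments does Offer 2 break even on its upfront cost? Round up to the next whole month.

19 months

Offer 1: monthly rate = 13.4%/12 = 0.0111667; payment = 18,000 × 0.0111667 / (1 − (1+0.0111667)^−72) = $365.15.
Offer 2: at 12.90% the monthly rate is 0.0107500, so the payment is 18,000 × 0.0107500 / (1 − 1.0107500^−72) = $360.38.
Monthly savings = $365.15 − $360.38 = $4.77.
Break-even = $90.00 / $4.77 = 18.87 → 19 months.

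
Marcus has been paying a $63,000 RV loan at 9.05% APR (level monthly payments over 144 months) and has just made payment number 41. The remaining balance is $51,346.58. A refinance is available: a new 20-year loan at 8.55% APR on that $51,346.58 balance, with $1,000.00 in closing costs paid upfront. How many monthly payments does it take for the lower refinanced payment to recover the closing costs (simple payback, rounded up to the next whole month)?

Current payment = 63,000 × 9.05%/12 / (1 − (1+0.0075417)^−144) = $718.73.
Refinanced payment = 51,346.58 × 0.0071250 / (1 − (1+0.0071250)^−240) = $447.22.
Monthly savings = $718.73 − $447.22 = $271.51.
Break-even = $1,000.00 / $271.51 = 3.68 → 4 months.

4 months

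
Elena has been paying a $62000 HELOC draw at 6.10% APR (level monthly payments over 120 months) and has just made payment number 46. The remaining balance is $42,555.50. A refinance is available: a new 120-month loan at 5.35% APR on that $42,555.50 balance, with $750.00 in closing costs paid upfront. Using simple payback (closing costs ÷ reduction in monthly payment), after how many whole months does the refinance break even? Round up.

4 months

Current payment = 62,000 × 6.1%/12 / (1 − (1+0.0050833)^−120) = $691.44.
Refinanced payment = 42,555.50 × 0.0044583 / (1 − (1+0.0044583)^−120) = $458.68.
Monthly savings = $691.44 − $458.68 = $232.76.
Break-even = $750.00 / $232.76 = 3.22 → 4 months.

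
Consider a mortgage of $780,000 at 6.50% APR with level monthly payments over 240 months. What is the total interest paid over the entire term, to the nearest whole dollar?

$615,713

At 6.50% the monthly rate is 0.0054167, so the payment is 780,000 × 0.0054167 / (1 − 1.0054167^−240) = $5,815.47.
Total paid = 240 × $5,815.47 = $1,395,712.80; interest = $1,395,712.80 − $780,000 = $615,712.80.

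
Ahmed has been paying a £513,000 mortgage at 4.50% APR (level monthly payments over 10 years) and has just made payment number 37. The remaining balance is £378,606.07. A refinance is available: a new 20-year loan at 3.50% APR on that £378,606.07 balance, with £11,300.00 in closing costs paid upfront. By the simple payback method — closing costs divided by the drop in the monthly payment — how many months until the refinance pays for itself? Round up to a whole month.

4 months

Current payment = 513,000 × 4.5%/12 / (1 − (1+0.0037500)^−120) = £5,316.65.
Refinanced payment = 378,606.07 × 0.0029167 / (1 − (1+0.0029167)^−240) = £2,195.76.
Monthly savings = £5,316.65 − £2,195.76 = £3,120.89.
Break-even = £11,300.00 / £3,120.89 = 3.62 → 4 months.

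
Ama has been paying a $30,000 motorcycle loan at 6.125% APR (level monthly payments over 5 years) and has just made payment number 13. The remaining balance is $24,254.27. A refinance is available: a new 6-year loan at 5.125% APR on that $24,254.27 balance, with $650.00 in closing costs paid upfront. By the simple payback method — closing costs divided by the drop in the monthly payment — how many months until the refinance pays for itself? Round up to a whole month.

4 months

Current payment = 30,000 × 6.125%/12 / (1 − (1+0.0051042)^−60) = $581.73.
Refinanced payment = 24,254.27 × 0.0042708 / (1 − (1+0.0042708)^−72) = $392.02.
Monthly savings = $581.73 − $392.02 = $189.71.
Break-even = $650.00 / $189.71 = 3.43 → 4 months.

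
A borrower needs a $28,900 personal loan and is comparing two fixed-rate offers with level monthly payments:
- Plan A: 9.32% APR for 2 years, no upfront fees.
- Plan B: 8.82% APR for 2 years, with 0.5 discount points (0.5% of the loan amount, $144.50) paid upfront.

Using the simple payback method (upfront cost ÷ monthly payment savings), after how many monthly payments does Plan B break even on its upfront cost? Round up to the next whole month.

22 months

Plan A: monthly rate = 9.32%/12 = 0.0077667; payment = 28,900 × 0.0077667 / (1 − (1+0.0077667)^−24) = $1,324.54.
Plan B: at 8.82% the monthly rate is 0.0073500, so the payment is 28,900 × 0.0073500 / (1 − 1.0073500^−24) = $1,317.90.
Monthly savings = $1,324.54 − $1,317.90 = $6.64.
Break-even = $144.50 / $6.64 = 21.76 → 22 months.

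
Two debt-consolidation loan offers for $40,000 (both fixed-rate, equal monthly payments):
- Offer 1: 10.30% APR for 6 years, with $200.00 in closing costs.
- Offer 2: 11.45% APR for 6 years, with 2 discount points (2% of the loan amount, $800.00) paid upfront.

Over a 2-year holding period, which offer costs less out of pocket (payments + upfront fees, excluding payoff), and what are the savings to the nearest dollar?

Offer 1: monthly rate = 10.3%/12 = 0.0085833; payment = 40,000 × 0.0085833 / (1 − (1+0.0085833)^−72) = $747.10.
Offer 2: monthly rate = 11.45%/12 = 0.0095417; payment = 40,000 × 0.0095417 / (1 − (1+0.0095417)^−72) = $770.61.
Over 24 months: Offer 1 costs 24 × $747.10 + $200.00 = $18,130.40; Offer 2 costs 24 × $770.61 + $800.00 = $19,294.64.
Offer 1 is cheaper by $19,294.64 − $18,130.40 = $1,164.24.

Offer 1 by $1,164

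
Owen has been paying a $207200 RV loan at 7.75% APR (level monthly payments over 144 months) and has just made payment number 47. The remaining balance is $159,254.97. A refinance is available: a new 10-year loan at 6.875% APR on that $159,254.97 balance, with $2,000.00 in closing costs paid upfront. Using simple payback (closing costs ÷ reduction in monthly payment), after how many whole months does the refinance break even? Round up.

Current payment = 207,200 × 7.75%/12 / (1 − (1+0.0064583)^−144) = $2,214.54.
Refinanced payment = 159,254.97 × 0.0057292 / (1 − (1+0.0057292)^−120) = $1,838.84.
Monthly savings = $2,214.54 − $1,838.84 = $375.70.
Break-even = $2,000.00 / $375.70 = 5.32 → 6 months.

6 months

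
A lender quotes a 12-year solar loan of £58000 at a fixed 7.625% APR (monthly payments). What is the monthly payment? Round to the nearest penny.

At 7.625% the monthly rate is 0.0063542, so the payment is 58,000 × 0.0063542 / (1 − 1.0063542^−144) = £615.96.

£615.96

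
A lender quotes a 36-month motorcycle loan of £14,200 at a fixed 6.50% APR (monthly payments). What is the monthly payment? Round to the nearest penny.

£435.22

Monthly rate = 6.5%/12 = 0.0054167; payment = 14,200 × 0.0054167 / (1 − (1+0.0054167)^−36) = £435.22.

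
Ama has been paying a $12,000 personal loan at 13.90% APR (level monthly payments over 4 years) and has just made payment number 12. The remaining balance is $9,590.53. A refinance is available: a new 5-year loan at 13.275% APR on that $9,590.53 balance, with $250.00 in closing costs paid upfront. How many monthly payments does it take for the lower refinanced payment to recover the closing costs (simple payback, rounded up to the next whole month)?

Current payment = 12,000 × 13.9%/12 / (1 − (1+0.0115833)^−48) = $327.32.
Refinanced payment = 9,590.53 × 0.0110625 / (1 − (1+0.0110625)^−60) = $219.57.
Monthly savings = $327.32 − $219.57 = $107.75.
Break-even = $250.00 / $107.75 = 2.32 → 3 months.

3 months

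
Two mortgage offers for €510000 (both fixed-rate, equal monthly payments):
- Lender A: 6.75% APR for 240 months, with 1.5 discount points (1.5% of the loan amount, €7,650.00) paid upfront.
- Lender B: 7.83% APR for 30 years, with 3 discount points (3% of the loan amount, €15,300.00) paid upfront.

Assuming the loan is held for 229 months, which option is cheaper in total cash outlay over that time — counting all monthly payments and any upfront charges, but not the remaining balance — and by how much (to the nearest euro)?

Lender A: monthly rate = 6.75%/12 = 0.0056250; payment = 510,000 × 0.0056250 / (1 − (1+0.0056250)^−240) = €3,877.86.
Lender B: at 7.83% the monthly rate is 0.0065250, so the payment is 510,000 × 0.0065250 / (1 − 1.0065250^−360) = €3,681.94.
Over 229 months: Lender A costs 229 × €3,877.86 + €7,650.00 = €895,679.94; Lender B costs 229 × €3,681.94 + €15,300.00 = €858,464.26.
Lender B is cheaper by €895,679.94 − €858,464.26 = €37,215.68.

Lender B by €37,216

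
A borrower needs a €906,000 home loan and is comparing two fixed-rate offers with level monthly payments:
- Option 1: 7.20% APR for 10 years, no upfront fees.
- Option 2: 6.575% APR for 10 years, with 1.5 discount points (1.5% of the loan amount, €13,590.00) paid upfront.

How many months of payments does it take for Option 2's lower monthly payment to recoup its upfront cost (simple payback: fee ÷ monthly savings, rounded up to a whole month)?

Option 1: monthly rate = 7.2%/12 = 0.0060000; payment = 906,000 × 0.0060000 / (1 − (1+0.0060000)^−120) = €10,613.05.
Option 2: at 6.575% the monthly rate is 0.0054792, so the payment is 906,000 × 0.0054792 / (1 − 1.0054792^−120) = €10,322.05.
Monthly savings = €10,613.05 − €10,322.05 = €291.00.
Break-even = €13,590.00 / €291.00 = 46.70 → 47 months.

47 months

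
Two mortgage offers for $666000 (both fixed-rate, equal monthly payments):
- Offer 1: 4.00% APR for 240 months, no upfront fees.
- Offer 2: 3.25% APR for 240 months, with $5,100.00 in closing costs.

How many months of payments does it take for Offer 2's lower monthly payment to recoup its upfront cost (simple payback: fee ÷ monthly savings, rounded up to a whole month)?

20 months

Offer 1: at 4.00% the monthly rate is 0.0033333, so the payment is 666,000 × 0.0033333 / (1 − 1.0033333^−240) = $4,035.83.
Offer 2: at 3.25% the monthly rate is 0.0027083, so the payment is 666,000 × 0.0027083 / (1 − 1.0027083^−240) = $3,777.52.
Monthly savings = $4,035.83 − $3,777.52 = $258.31.
Break-even = $5,100.00 / $258.31 = 19.74 → 20 months.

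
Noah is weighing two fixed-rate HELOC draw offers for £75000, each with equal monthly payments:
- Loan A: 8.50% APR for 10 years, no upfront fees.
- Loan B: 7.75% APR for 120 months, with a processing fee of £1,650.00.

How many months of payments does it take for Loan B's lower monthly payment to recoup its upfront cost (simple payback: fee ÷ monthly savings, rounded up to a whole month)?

56 months

Loan A: at 8.50% the monthly rate is 0.0070833, so the payment is 75,000 × 0.0070833 / (1 − 1.0070833^−120) = £929.89.
Loan B: monthly rate = 7.75%/12 = 0.0064583; payment = 75,000 × 0.0064583 / (1 − (1+0.0064583)^−120) = £900.08.
Monthly savings = £929.89 − £900.08 = £29.81.
Break-even = £1,650.00 / £29.81 = 55.35 → 56 months.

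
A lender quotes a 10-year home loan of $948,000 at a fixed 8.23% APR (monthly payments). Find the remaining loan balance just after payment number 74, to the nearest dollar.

$456,979

With monthly rate i = 8.23%/12 = 0.0068583, the balance after k of n payments is P · [(1+i)^n − (1+i)^k] / [(1+i)^n − 1].
(1+0.0068583)^120 = 2.27093271 and (1+0.0068583)^74 = 1.65828548, so the balance is 948,000 × (2.27093271 − 1.65828548) / (2.27093271 − 1) = $456,979.01.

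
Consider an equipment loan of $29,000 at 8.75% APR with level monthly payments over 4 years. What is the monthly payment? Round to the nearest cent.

Monthly rate = 8.75%/12 = 0.0072917; payment = 29,000 × 0.0072917 / (1 − (1+0.0072917)^−48) = $718.23.

$718.23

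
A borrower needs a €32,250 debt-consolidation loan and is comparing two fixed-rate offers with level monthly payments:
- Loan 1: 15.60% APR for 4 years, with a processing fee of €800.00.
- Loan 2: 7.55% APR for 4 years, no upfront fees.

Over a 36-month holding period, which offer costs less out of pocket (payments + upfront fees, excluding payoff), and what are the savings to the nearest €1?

Loan 1: at 15.60% the monthly rate is 0.0130000, so the payment is 32,250 × 0.0130000 / (1 − 1.0130000^−48) = €907.38.
Loan 2: monthly rate = 7.55%/12 = 0.0062917; payment = 32,250 × 0.0062917 / (1 − (1+0.0062917)^−48) = €780.52.
Over 36 months: Loan 1 costs 36 × €907.38 + €800.00 = €33,465.68; Loan 2 costs 36 × €780.52 = €28,098.72.
Loan 2 is cheaper by €33,465.68 − €28,098.72 = €5,366.96.

Loan 2 by €5,367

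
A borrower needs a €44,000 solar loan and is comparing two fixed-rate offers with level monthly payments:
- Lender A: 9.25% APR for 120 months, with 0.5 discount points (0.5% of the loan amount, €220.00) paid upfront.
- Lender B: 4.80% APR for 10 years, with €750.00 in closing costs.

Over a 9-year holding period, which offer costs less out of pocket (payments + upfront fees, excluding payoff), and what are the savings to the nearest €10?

Lender B by €10,370

Lender A: at 9.25% the monthly rate is 0.0077083, so the payment is 44,000 × 0.0077083 / (1 − 1.0077083^−120) = €563.34.
Lender B: monthly rate = 4.8%/12 = 0.0040000; payment = 44,000 × 0.0040000 / (1 − (1+0.0040000)^−120) = €462.40.
Over 108 months: Lender A costs 108 × €563.34 + €220.00 = €61,060.72; Lender B costs 108 × €462.40 + €750.00 = €50,689.20.
Lender B is cheaper by €61,060.72 − €50,689.20 = €10,371.52.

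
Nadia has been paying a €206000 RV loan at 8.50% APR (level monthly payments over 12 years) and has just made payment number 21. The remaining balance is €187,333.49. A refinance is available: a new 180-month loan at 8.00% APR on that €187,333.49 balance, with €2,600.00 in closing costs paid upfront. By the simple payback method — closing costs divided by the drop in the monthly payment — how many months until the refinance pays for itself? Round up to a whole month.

Current payment = 206,000 × 8.5%/12 / (1 − (1+0.0070833)^−144) = €2,286.71.
Refinanced payment = 187,333.49 × 0.0066667 / (1 − (1+0.0066667)^−180) = €1,790.26.
Monthly savings = €2,286.71 − €1,790.26 = €496.45.
Break-even = €2,600.00 / €496.45 = 5.24 → 6 months.

6 months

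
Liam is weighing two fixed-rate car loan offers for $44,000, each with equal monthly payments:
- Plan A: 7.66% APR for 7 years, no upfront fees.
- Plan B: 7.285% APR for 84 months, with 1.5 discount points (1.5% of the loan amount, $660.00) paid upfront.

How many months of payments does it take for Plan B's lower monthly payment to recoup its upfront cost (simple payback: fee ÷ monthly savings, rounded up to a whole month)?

Plan A: at 7.66% the monthly rate is 0.0063833, so the payment is 44,000 × 0.0063833 / (1 − 1.0063833^−84) = $678.36.
Plan B: monthly rate = 7.285%/12 = 0.0060708; payment = 44,000 × 0.0060708 / (1 − (1+0.0060708)^−84) = $670.22.
Monthly savings = $678.36 − $670.22 = $8.14.
Break-even = $660.00 / $8.14 = 81.08 → 82 months.

82 months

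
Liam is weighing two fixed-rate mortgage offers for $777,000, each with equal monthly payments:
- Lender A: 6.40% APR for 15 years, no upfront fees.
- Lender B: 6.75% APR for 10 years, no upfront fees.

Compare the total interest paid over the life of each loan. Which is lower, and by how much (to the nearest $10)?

Lender B by $140,040

Lender A: monthly rate = 6.4%/12 = 0.0053333; payment = 777,000 × 0.0053333 / (1 − (1+0.0053333)^−180) = $6,725.86.
Total interest on Lender A = 180 × $6,725.86 − $777,000 = $433,654.80.
Lender B: at 6.75% the monthly rate is 0.0056250, so the payment is 777,000 × 0.0056250 / (1 − 1.0056250^−120) = $8,921.83.
Total interest on Lender B = 120 × $8,921.83 − $777,000 = $293,619.60.
Lender B is lower by $140,035.20.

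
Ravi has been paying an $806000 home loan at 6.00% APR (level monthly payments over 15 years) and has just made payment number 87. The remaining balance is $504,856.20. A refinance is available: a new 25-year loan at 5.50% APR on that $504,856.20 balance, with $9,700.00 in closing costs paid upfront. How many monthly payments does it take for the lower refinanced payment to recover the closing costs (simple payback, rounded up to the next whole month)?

Current payment = 806,000 × 6%/12 / (1 − (1+0.0050000)^−180) = $6,801.49.
Refinanced payment = 504,856.20 × 0.0045833 / (1 − (1+0.0045833)^−300) = $3,100.26.
Monthly savings = $6,801.49 − $3,100.26 = $3,701.23.
Break-even = $9,700.00 / $3,701.23 = 2.62 → 3 months.

3 months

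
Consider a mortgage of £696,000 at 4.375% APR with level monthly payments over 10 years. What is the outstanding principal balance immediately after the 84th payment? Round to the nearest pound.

With monthly rate i = 4.375%/12 = 0.0036458, the balance after k of n payments is P · [(1+i)^n − (1+i)^k] / [(1+i)^n − 1].
(1+0.0036458)^120 = 1.54759855 and (1+0.0036458)^84 = 1.35756559, so the balance is 696,000 × (1.54759855 − 1.35756559) / (1.54759855 − 1) = £241,532.68.

£241,533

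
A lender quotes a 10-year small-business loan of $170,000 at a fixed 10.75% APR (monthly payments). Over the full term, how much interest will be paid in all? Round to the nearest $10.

$108,130

Monthly rate = 10.75%/12 = 0.0089583; payment = 170,000 × 0.0089583 / (1 − (1+0.0089583)^−120) = $2,317.76.
Total paid = 120 × $2,317.76 = $278,131.20; interest = $278,131.20 − $170,000 = $108,131.20.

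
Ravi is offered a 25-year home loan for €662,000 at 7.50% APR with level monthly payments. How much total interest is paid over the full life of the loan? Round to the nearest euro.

€805,636

At 7.50% the monthly rate is 0.0062500, so the payment is 662,000 × 0.0062500 / (1 − 1.0062500^−300) = €4,892.12.
Total paid = 300 × €4,892.12 = €1,467,636.00; interest = €1,467,636.00 − €662,000 = €805,636.00.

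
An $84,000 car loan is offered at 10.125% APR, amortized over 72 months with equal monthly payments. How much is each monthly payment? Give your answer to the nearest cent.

At 10.125% the monthly rate is 0.0084375, so the payment is 84,000 × 0.0084375 / (1 − 1.0084375^−72) = $1,561.47.

$1,561.47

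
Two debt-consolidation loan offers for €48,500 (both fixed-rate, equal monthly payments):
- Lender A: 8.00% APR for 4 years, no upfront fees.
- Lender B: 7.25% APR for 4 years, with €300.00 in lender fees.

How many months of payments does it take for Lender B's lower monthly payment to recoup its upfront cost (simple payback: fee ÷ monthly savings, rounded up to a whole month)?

Lender A: at 8.00% the monthly rate is 0.0066667, so the payment is 48,500 × 0.0066667 / (1 − 1.0066667^−48) = €1,184.03.
Lender B: at 7.25% the monthly rate is 0.0060417, so the payment is 48,500 × 0.0060417 / (1 − 1.0060417^−48) = €1,167.03.
Monthly savings = €1,184.03 − €1,167.03 = €17.00.
Break-even = €300.00 / €17.00 = 17.65 → 18 months.

18 months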